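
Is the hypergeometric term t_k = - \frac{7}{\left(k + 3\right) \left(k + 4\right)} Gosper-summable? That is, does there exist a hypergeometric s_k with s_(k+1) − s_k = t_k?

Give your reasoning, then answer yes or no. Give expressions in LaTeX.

Compute t_(k+1)/t_k: get (k + 3)/(k + 5).
Gosper form: A/B · C(k+1)/C(k) with A=k + 3, B=k + 5, C=1.
Solve (k + 3)·f(k+1) − (k + 4)·f(k) = 1.
Degrees (1,1,0) ⇒ d ≤ 1.
A polynomial solution: f(k) = k/3.
So s_k = (B(k−1)f/C)·t_k = (k*(k + 4)/3)·t_k = -7*k/(3*k + 9).
Verify: -7/(k**2 + 7*k + 12) matches t_k.

Yes. s_k = - \frac{7 k}{3 k + 9}.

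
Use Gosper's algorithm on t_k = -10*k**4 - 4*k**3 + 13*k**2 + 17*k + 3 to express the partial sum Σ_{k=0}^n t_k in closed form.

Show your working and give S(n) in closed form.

r(k) = (10*k**4 + 44*k**3 + 59*k**2 + 9*k - 19)/(10*k**4 + 4*k**3 - 13*k**2 - 17*k - 3) after simplifying.
Gosper form: A/B · C(k+1)/C(k) with A=1, B=1, C=k**4 + 2*k**3/5 - 13*k**2/10 - 17*k/10 - 3/10.
f must satisfy (1)·f(k+1) − (1)·f(k) = k**4 + 2*k**3/5 - 13*k**2/10 - 17*k/10 - 3/10.
Bound: deg f ≤ 5.
A polynomial solution: f(k) = k*(2*k**4 - 4*k**3 - 3*k**2 - k + 3)/10.
So s_k = (B(k−1)f/C)·t_k = (k*(2*k**4 - 4*k**3 - 3*k**2 - k + 3)/(10*k**4 + 4*k**3 - 13*k**2 - 17*k - 3))·t_k = k*(-2*k**4 + 4*k**3 + 3*k**2 + k - 3).
Δs = -10*k**4 - 4*k**3 + 13*k**2 + 17*k + 3, as required.
Telescope: S(n) = s_(n+1) − s_(0) = -2*n**5 - 6*n**4 - n**3 + 14*n**2 + 14*n + 3 − (0) = -2*n**5 - 6*n**4 - n**3 + 14*n**2 + 14*n + 3.

S(n) = -2*n**5 - 6*n**4 - n**3 + 14*n**2 + 14*n + 3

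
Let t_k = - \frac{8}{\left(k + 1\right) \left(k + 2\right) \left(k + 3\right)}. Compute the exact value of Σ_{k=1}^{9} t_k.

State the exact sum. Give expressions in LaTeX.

Σ = -7/11

Ratio r(k) = (k + 1)/(k + 4).
Normal form (A,B,C) = (k + 1, k + 4, 1).
Key eq: (k + 1)·f(k+1) = (k + 3)·f(k) + (1).
Degrees (1,1,0) ⇒ d ≤ 2.
Match coefficients ⇒ f(k) = k*(k + 3)/4.
R(k) = B(k−1)·f(k)/C(k) = k*(k + 3)**2/4; s_k = R·t_k = 2*k*(-k - 3)/((k + 1)*(k + 2)).
s_(k+1) − s_k = -8/(k**3 + 6*k**2 + 11*k + 6) = t_k.
Telescoping: Σ = s_(10) − s_(1) = -65/33 − (-4/3) = -7/11.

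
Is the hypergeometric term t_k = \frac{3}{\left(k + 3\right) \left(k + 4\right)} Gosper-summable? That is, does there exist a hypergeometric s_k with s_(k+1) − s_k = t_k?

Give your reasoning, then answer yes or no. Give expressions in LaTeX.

r(k) = (k + 3)/(k + 5) after simplifying.
Take A(k)=k + 3, B(k)=k + 5, C(k)=1.
Solve (k + 3)·f(k+1) − (k + 4)·f(k) = 1.
From deg A=1, deg B=1, deg C=0: d=1.
A polynomial solution: f(k) = k/3.
Certificate R = B(k−1)f/C = k*(k + 4)/3 gives s_k = k/(k + 3).
Δs = 3/(k**2 + 7*k + 12), as required.

Yes. s_k = \frac{k}{k + 3}.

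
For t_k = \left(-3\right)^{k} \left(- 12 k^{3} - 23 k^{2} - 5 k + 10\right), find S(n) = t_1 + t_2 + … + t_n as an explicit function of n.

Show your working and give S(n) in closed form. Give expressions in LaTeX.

Compute t_(k+1)/t_k: get 3*(-12*k**3 - 59*k**2 - 87*k - 30)/(12*k**3 + 23*k**2 + 5*k - 10).
Factor: A=-3; B=1; C=k**3 + 23*k**2/12 + 5*k/12 - 5/6.
f must satisfy (-3)·f(k+1) − (1)·f(k) = k**3 + 23*k**2/12 + 5*k/12 - 5/6.
d = 3 from the (0,0,3) case.
A polynomial solution: f(k) = -(3*k**3 - k**2 - 4*k - 1)/12.
Then R = B(k−1)f/C = -(3*k**3 - k**2 - 4*k - 1)/(12*k**3 + 23*k**2 + 5*k - 10), so s_k = R(k)·t_k = (-3)**k*(3*k**3 - k**2 - 4*k - 1).
Δs = (-3)**k*(-12*k**3 - 23*k**2 - 5*k + 10), as required.
Evaluate: s_(n+1) = (-3)**(n + 1)*(3*n**3 + 8*n**2 + 3*n - 3); subtract s_(1) = 9 ⇒ S(n) = -9*(-3)**n*n**3 - 24*(-3)**n*n**2 - 9*(-3)**n*n + 9*(-3)**n - 9.

S(n) = - 9 \left(-3\right)^{n} n^{3} - 24 \left(-3\right)^{n} n^{2} - 9 \left(-3\right)^{n} n + 9 \left(-3\right)^{n} - 9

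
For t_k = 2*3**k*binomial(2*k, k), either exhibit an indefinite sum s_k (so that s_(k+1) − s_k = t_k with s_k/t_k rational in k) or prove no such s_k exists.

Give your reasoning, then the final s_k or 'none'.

not Gosper-summable; s_k does not exist

Ratio r(k) = 6*(2*k + 1)/(k + 1).
Normal form (A,B,C) = (12*k + 6, k + 1, 1).
Solve (12*k + 6)·f(k+1) − (k)·f(k) = 1.
d = -1 from the (1,1,0) case.
deg f ≤ -1 is impossible — no certificate.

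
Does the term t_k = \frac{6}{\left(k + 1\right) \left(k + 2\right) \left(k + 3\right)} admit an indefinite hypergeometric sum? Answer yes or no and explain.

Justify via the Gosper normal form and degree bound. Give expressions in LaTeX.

Ratio r(k) = (k + 1)/(k + 4).
Factor: A=k + 1; B=k + 4; C=1.
Key eq: (k + 1)·f(k+1) = (k + 3)·f(k) + (1).
d = 2 from the (1,1,0) case.
Solving with deg f ≤ 2: f(k) = k*(k + 3)/4.
R(k) = B(k−1)·f(k)/C(k) = k*(k + 3)**2/4; s_k = R·t_k = 3*k*(k + 3)/(2*(k + 1)*(k + 2)).
Δs = 6/(k**3 + 6*k**2 + 11*k + 6), as required.

Yes. s_k = \frac{3 k \left(k + 3\right)}{2 \left(k + 1\right) \left(k + 2\right)}.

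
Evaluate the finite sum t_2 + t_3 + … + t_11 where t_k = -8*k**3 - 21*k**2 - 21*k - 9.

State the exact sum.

Σ = -46900

Step 1: r(k) = (8*k**3 + 45*k**2 + 87*k + 59)/(8*k**3 + 21*k**2 + 21*k + 9).
Normal form (A,B,C) = (1, 1, k**3 + 21*k**2/8 + 21*k/8 + 9/8).
Set up (1)·f(k+1) − (1)·f(k) − (k**3 + 21*k**2/8 + 21*k/8 + 9/8) = 0.
deg f ≤ 4 (via 0,0,3).
Solve for f: f(k) = k*(2*k**3 + 3*k**2 + 2*k + 2)/8 (degree 4 ≤ 4).
Certificate R = B(k−1)f/C = k*(2*k**3 + 3*k**2 + 2*k + 2)/(8*k**3 + 21*k**2 + 21*k + 9) gives s_k = k*(-2*k**3 - 3*k**2 - 2*k - 2).
Check: Δs_k = -8*k**3 - 21*k**2 - 21*k - 9. ✓
Telescoping: Σ = s_(12) − s_(2) = -46968 − (-68) = -46900.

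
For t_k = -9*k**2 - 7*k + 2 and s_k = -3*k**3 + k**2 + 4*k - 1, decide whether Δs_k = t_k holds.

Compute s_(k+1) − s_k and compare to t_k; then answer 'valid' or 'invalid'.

s_(k+1) = -3*k**3 - 8*k**2 - 3*k + 1
s_(k+1) − s_k = -9*k**2 - 7*k + 2
(s_(k+1) − s_k) − t_k = 0

Valid: the claim telescopes to t_k.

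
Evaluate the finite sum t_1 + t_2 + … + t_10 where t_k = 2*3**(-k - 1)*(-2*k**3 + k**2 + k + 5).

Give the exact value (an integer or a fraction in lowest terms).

Σ = -410396/177147

The ratio is (k - 2*(k + 1)**3 + (k + 1)**2 + 6)/(3*(-2*k**3 + k**2 + k + 5)).
So A=1/3 and B=1, with C=k**3 - k**2/2 - k/2 - 5/2.
f must satisfy (1/3)·f(k+1) − (1)·f(k) = k**3 - k**2/2 - k/2 - 5/2.
Bound: deg f ≤ 3.
Match coefficients ⇒ f(k) = -3*(2*k**3 + 2*k**2 + 4*k - 1)/4.
R(k) = B(k−1)·f(k)/C(k) = -3*(2*k**3 + 2*k**2 + 4*k - 1)/(2*(2*k**3 - k**2 - k - 5)); s_k = R·t_k = (2*k**3 + 2*k**2 + 4*k - 1)/3**k.
s_(k+1) − s_k = 2*3**(-k - 1)*(-2*k**3 + k**2 + k + 5) = t_k.
Telescoping: Σ = s_(11) − s_(1) = 2947/177147 − (7/3) = -410396/177147.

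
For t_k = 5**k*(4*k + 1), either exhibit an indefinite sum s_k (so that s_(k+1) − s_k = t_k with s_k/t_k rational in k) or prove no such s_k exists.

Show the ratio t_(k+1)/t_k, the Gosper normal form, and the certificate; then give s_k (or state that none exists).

s_k = 5**k*(k - 1)

Step 1: r(k) = 5*(4*k + 5)/(4*k + 1).
Normal form (A,B,C) = (5, 1, k + 1/4).
f must satisfy (5)·f(k+1) − (1)·f(k) = k + 1/4.
d = 1 from the (0,0,1) case.
Solve for f: f(k) = (k - 1)/4 (degree 1 ≤ 1).
So s_k = (B(k−1)f/C)·t_k = ((k - 1)/(4*k + 1))·t_k = 5**k*(k - 1).
Δs = 5**k*(4*k + 1), as required.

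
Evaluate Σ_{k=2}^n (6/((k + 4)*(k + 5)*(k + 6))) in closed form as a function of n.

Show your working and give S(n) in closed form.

S(n) = (n**2 + 11*n - 12)/(14*(n**2 + 11*n + 30))

Step 1: r(k) = (k + 4)/(k + 7).
Normal form (A,B,C) = (k + 4, k + 7, 1).
Key eq: (k + 4)·f(k+1) = (k + 6)·f(k) + (1).
deg f ≤ 2 (via 1,1,0).
A polynomial solution: f(k) = k*(k + 9)/40.
R(k) = B(k−1)·f(k)/C(k) = k*(k + 6)*(k + 9)/40; s_k = R·t_k = 3*k*(k + 9)/(20*(k + 4)*(k + 5)).
Verify: 6/(k**3 + 15*k**2 + 74*k + 120) matches t_k.
s_(n+1) = 3*(n**2 + 11*n + 10)/(20*(n**2 + 11*n + 30)) and s_(2) = 11/140, so S(n) = (n**2 + 11*n - 12)/(14*(n**2 + 11*n + 30)).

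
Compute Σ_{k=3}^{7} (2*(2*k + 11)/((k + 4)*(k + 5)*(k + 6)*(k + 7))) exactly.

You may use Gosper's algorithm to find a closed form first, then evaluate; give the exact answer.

t_(k+1)/t_k = (k + 4)*(2*k + 13)/((k + 8)*(2*k + 11)).
A = k + 4, B = k + 8, C = k + 11/2.
f must satisfy (k + 4)·f(k+1) − (k + 7)·f(k) = k + 11/2.
deg f ≤ 3 (via 1,1,1).
Solve for f: f(k) = k*(k + 5)*(k + 10)/48 (degree 3 ≤ 3).
Get s_k = R·t_k = k*(k + 10)/(12*(k**2 + 10*k + 24)) with R(k) = B(k−1)f(k)/C(k) = k*(k + 5)*(k + 7)*(k + 10)/(24*(2*k + 11)).
s_(k+1) − s_k = 2*(2*k + 11)/(k**4 + 22*k**3 + 179*k**2 + 638*k + 840) = t_k.
Σ_(k=3)^(7) t_k = s_(8) − s_(3) = 1/14 − (13/252) = 5/252.

Σ = 5/252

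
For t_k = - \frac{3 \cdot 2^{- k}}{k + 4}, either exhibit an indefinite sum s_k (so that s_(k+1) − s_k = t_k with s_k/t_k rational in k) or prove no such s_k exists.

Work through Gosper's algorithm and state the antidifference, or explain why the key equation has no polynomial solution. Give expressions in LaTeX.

not Gosper-summable; s_k does not exist

Step 1: r(k) = (k + 4)/(2*(k + 5)).
So A=k/2 + 2 and B=k + 5, with C=1.
Need (k/2 + 2)·f(k+1) − (k + 4)·f(k) = 1.
deg f ≤ -1 (via 1,1,0).
Bound -1 < 0, so the key equation has no polynomial solution.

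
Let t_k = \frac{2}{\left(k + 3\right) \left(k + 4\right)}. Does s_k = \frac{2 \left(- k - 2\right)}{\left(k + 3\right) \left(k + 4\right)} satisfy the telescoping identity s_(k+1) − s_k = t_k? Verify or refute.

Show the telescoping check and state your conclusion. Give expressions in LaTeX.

Invalid: residual - \frac{8}{k^{3} + 12 k^{2} + 47 k + 60} ≠ 0.

s_(k+1) = 2*(-k - 3)/((k + 4)*(k + 5))
s_(k+1) − s_k = 2*(k + 1)/(k**3 + 12*k**2 + 47*k + 60)
(s_(k+1) − s_k) − t_k = -8/(k**3 + 12*k**2 + 47*k + 60)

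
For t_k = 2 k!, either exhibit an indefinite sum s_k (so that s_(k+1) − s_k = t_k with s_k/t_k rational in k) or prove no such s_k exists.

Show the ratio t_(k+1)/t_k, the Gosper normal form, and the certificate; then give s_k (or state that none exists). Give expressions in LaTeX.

none (Gosper's algorithm certifies no s_k)

The ratio is k + 1.
So A=k + 1 and B=1, with C=1.
Solve (k + 1)·f(k+1) − (1)·f(k) = 1.
Degrees (1,0,0) ⇒ d ≤ -1.
d = -1 < 0 ⇒ no nonzero polynomial f; not summable.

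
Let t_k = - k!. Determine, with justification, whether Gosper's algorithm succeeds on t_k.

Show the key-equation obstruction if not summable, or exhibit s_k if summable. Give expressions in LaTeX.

No — t_k has no hypergeometric antidifference.

Ratio r(k) = k + 1.
Take A(k)=k + 1, B(k)=1, C(k)=1.
Set up (k + 1)·f(k+1) − (1)·f(k) − (1) = 0.
From deg A=1, deg B=0, deg C=0: d=-1.
Negative degree bound (-1): no f exists, t_k not Gosper-summable.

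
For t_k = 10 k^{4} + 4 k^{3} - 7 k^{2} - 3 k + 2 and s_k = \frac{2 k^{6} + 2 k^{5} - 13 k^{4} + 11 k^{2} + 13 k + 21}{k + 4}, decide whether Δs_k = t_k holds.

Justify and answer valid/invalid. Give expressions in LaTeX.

Invalid: residual \frac{- 8 k^{5} - 48 k^{4} - 10 k^{3} + 34 k^{2} + 12 k - 1}{k^{2} + 9 k + 20} ≠ 0.

s_(k+1) = (2*k**6 + 14*k**5 + 27*k**4 + 8*k**3 - 17*k**2 + 5*k + 36)/(k + 5)
s_(k+1) − s_k = (10*k**6 + 86*k**5 + 181*k**4 + 4*k**3 - 131*k**2 - 30*k + 39)/(k**2 + 9*k + 20)
(s_(k+1) − s_k) − t_k = (-8*k**5 - 48*k**4 - 10*k**3 + 34*k**2 + 12*k - 1)/(k**2 + 9*k + 20)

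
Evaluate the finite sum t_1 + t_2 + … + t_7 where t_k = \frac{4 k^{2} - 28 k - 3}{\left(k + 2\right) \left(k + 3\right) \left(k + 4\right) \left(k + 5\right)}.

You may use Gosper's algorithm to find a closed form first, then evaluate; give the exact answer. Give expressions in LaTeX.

t_(k+1)/t_k = (k + 2)*(28*k - 4*(k + 1)**2 + 31)/((k + 6)*(-4*k**2 + 28*k + 3)).
Factor: A=k + 2; B=k + 6; C=k**2 - 7*k - 3/4.
Key eq: (k + 2)·f(k+1) = (k + 5)·f(k) + (k**2 - 7*k - 3/4).
Bound: deg f ≤ 3.
Solving with deg f ≤ 3: f(k) = -k*(k**2 + 105*k - 70)/96.
Then R = B(k−1)f/C = -k*(k + 5)*(k**2 + 105*k - 70)/(24*(4*k**2 - 28*k - 3)), so s_k = R(k)·t_k = k*(-k**2 - 105*k + 70)/(24*(k + 2)*(k + 3)*(k + 4)).
s_(k+1) − s_k = (4*k**2 - 28*k - 3)/(k**4 + 14*k**3 + 71*k**2 + 154*k + 120) = t_k.
Evaluate s at k=8 and k=1: -139/660 and -1/40; difference -49/264.

Σ = -49/264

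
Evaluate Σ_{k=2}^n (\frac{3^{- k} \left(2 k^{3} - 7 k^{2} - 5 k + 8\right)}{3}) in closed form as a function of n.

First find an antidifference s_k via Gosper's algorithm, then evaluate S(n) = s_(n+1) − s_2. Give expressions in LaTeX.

t_(k+1)/t_k = (2*k**3 - k**2 - 13*k - 2)/(3*(2*k**3 - 7*k**2 - 5*k + 8)).
Gosper form: A/B · C(k+1)/C(k) with A=1/3, B=1, C=k**3 - 7*k**2/2 - 5*k/2 + 4.
Set up (1/3)·f(k+1) − (1)·f(k) − (k**3 - 7*k**2/2 - 5*k/2 + 4) = 0.
Bound: deg f ≤ 3.
Match coefficients ⇒ f(k) = -3*(k**3 - 2*k**2 - 3*k + 2)/2.
So s_k = (B(k−1)f/C)·t_k = (-3*(k**3 - 2*k**2 - 3*k + 2)/(2*k**3 - 7*k**2 - 5*k + 8))·t_k = (-k**3 + 2*k**2 + 3*k - 2)/3**k.
Verify: (2*k**3 - 7*k**2 - 5*k + 8)/(3*3**k) matches t_k.
s_(n+1) = 3**(-n - 1)*(-n**3 - n**2 + 4*n + 2) and s_(2) = 4/9, so S(n) = 3**(-n - 2)*(-4*3**n - 3*n**3 - 3*n**2 + 12*n + 6).

S(n) = 3^{- n - 2} \left(- 4 \cdot 3^{n} - 3 n^{3} - 3 n^{2} + 12 n + 6\right)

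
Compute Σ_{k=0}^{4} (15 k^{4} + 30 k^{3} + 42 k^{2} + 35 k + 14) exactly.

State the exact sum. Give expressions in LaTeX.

Σ = 9990

t_(k+1)/t_k = (15*k**4 + 90*k**3 + 222*k**2 + 269*k + 136)/(15*k**4 + 30*k**3 + 42*k**2 + 35*k + 14).
A = 1, B = 1, C = k**4 + 2*k**3 + 14*k**2/5 + 7*k/3 + 14/15.
Need (1)·f(k+1) − (1)·f(k) = k**4 + 2*k**3 + 14*k**2/5 + 7*k/3 + 14/15.
deg f ≤ 5 (via 0,0,4).
Solve for f: f(k) = k*(3*k**4 + 4*k**2 + 4*k + 3)/15 (degree 5 ≤ 5).
Get s_k = R·t_k = k*(3*k**4 + 4*k**2 + 4*k + 3) with R(k) = B(k−1)f(k)/C(k) = k*(3*k**4 + 4*k**2 + 4*k + 3)/(15*k**4 + 30*k**3 + 42*k**2 + 35*k + 14).
Δs = 15*k**4 + 30*k**3 + 42*k**2 + 35*k + 14, as required.
Evaluate s at k=5 and k=0: 9990 and 0; difference 9990.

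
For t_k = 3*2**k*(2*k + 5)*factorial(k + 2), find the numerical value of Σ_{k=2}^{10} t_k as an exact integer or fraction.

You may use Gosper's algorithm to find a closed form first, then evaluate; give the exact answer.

The ratio is 2*(k + 3)*(2*k + 7)/(2*k + 5).
Factor: A=2*k + 6; B=1; C=k + 5/2.
Solve (2*k + 6)·f(k+1) − (1)·f(k) = k + 5/2.
Degrees (1,0,1) ⇒ d ≤ 0.
Solve for f: f(k) = 1/2 (degree 0 ≤ 0).
R(k) = B(k−1)·f(k)/C(k) = 1/(2*k + 5); s_k = R·t_k = 3*2**k*factorial(k + 2).
s_(k+1) − s_k = 3*2**k*(2*k + 5)*factorial(k + 2) = t_k.
Evaluate s at k=11 and k=2: 38258815795200 and 288; difference 38258815794912.

Σ = 38258815794912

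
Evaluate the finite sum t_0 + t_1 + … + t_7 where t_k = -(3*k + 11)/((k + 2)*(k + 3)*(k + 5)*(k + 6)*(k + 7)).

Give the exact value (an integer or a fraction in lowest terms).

t_(k+1)/t_k = (k + 2)*(k + 5)*(3*k + 14)/((k + 4)*(k + 8)*(3*k + 11)).
A = k + 2, B = k + 8, C = k**2 + 23*k/3 + 44/3.
f must satisfy (k + 2)·f(k+1) − (k + 7)·f(k) = k**2 + 23*k/3 + 44/3.
deg f ≤ 5 (via 1,1,2).
Match coefficients ⇒ f(k) = k*(k + 3)*(k + 4)*(k**2 + 13*k + 52)/180.
Certificate R = B(k−1)f/C = k*(k + 3)*(k + 7)*(k**2 + 13*k + 52)/(60*(3*k + 11)) gives s_k = k*(-k**2 - 13*k - 52)/(60*(k**3 + 13*k**2 + 52*k + 60)).
s_(k+1) − s_k = (-3*k - 11)/(k**5 + 23*k**4 + 203*k**3 + 853*k**2 + 1692*k + 1260) = t_k.
Evaluate s at k=8 and k=0: -22/1365 and 0; difference -22/1365.

Σ = -22/1365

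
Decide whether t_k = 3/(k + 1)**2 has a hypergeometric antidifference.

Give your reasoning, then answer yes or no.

No — key equation has no polynomial f.

Step 1: r(k) = (k + 1)**2/(k + 2)**2.
Normal form (A,B,C) = (k**2 + 2*k + 1, k**2 + 4*k + 4, 1).
Key eq: (k**2 + 2*k + 1)·f(k+1) = (k**2 + 2*k + 1)·f(k) + (1).
Bound: deg f ≤ 0.
Put f(k) = c0: A·f(k+1) − B(k−1)·f(k) − C = -1; need -1 = 0 — inconsistent ⇒ no f, not summable.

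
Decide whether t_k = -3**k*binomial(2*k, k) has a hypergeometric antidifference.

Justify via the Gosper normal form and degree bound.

No; the degree bound rules out any f.

r(k) = 6*(2*k + 1)/(k + 1) after simplifying.
A = 12*k + 6, B = k + 1, C = 1.
Solve (12*k + 6)·f(k+1) − (k)·f(k) = 1.
Bound: deg f ≤ -1.
Bound -1 < 0, so the key equation has no polynomial solution.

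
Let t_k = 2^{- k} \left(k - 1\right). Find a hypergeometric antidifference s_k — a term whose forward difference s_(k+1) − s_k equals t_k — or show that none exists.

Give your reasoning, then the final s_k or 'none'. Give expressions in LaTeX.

Ratio r(k) = k/(2*(k - 1)).
A = 1/2, B = 1, C = k - 1.
Key eq: (1/2)·f(k+1) = (1)·f(k) + (k - 1).
Degrees (0,0,1) ⇒ d ≤ 1.
Match coefficients ⇒ f(k) = -2*k.
So s_k = (B(k−1)f/C)·t_k = (-2*k/(k - 1))·t_k = -2**(1 - k)*k.
s_(k+1) − s_k = (k - 1)/2**k = t_k.

s_k = - 2^{1 - k} k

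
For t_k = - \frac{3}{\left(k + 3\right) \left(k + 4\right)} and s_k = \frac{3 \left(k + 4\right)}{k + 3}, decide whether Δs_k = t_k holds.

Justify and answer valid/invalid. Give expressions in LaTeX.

s_(k+1) = 3*(k + 5)/(k + 4)
s_(k+1) − s_k = -3/(k**2 + 7*k + 12)
(s_(k+1) − s_k) − t_k = 0

Valid — Δs_k = t_k.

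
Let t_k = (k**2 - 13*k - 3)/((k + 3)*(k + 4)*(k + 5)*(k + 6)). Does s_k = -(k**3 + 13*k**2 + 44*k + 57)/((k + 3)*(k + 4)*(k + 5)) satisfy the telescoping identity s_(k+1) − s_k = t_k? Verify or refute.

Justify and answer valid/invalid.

valid; difference matches t_k

s_(k+1) = (-44*k - (k + 1)**3 - 13*(k + 1)**2 - 101)/((k + 4)*(k + 5)*(k + 6))
s_(k+1) − s_k = (k**2 - 13*k - 3)/(k**4 + 18*k**3 + 119*k**2 + 342*k + 360)
(s_(k+1) − s_k) − t_k = 0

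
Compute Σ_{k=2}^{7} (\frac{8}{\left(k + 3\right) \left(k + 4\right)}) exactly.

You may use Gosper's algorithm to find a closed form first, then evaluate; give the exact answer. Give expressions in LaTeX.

Ratio r(k) = (k + 3)/(k + 5).
Take A(k)=k + 3, B(k)=k + 5, C(k)=1.
Need (k + 3)·f(k+1) − (k + 4)·f(k) = 1.
Degrees (1,1,0) ⇒ d ≤ 1.
Solving with deg f ≤ 1: f(k) = k/3.
So s_k = (B(k−1)f/C)·t_k = (k*(k + 4)/3)·t_k = 8*k/(3*(k + 3)).
s_(k+1) − s_k = 8/(k**2 + 7*k + 12) = t_k.
Telescoping: Σ = s_(8) − s_(2) = 64/33 − (16/15) = 48/55.

Σ = 48/55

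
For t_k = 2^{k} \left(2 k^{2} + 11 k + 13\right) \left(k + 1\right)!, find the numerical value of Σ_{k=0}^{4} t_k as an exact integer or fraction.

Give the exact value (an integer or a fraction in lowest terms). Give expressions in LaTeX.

Compute t_(k+1)/t_k: get 2*(2*k**3 + 19*k**2 + 56*k + 52)/(2*k**2 + 11*k + 13).
Gosper form: A/B · C(k+1)/C(k) with A=2*k + 4, B=1, C=k**2 + 11*k/2 + 13/2.
Solve (2*k + 4)·f(k+1) − (1)·f(k) = k**2 + 11*k/2 + 13/2.
From deg A=1, deg B=0, deg C=2: d=1.
Coefficient equations give f(k) = (k + 3)/2.
Get s_k = R·t_k = 2**k*(k + 3)*factorial(k + 1) with R(k) = B(k−1)f(k)/C(k) = (k + 3)/(2*k**2 + 11*k + 13).
s_(k+1) − s_k = 2**k*(2*k**2 + 11*k + 13)*factorial(k + 1) = t_k.
Evaluate s at k=5 and k=0: 184320 and 3; difference 184317.

Σ = 184317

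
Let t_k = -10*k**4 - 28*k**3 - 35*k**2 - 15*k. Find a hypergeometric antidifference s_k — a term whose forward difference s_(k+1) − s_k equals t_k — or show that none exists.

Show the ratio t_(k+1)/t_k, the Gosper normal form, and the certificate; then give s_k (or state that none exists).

s_k = k*(-2*k**4 - 2*k**3 - k**2 + 3*k + 2)

The ratio is (10*k**4 + 68*k**3 + 179*k**2 + 209*k + 88)/(k*(10*k**3 + 28*k**2 + 35*k + 15)).
A = 1, B = 1, C = k**4 + 14*k**3/5 + 7*k**2/2 + 3*k/2.
Solve (1)·f(k+1) − (1)·f(k) = k**4 + 14*k**3/5 + 7*k**2/2 + 3*k/2.
deg f ≤ 5 (via 0,0,4).
Match coefficients ⇒ f(k) = k*(k - 1)*(2*k**3 + 4*k**2 + 5*k + 2)/10.
Certificate R = B(k−1)f/C = (k - 1)*(2*k**3 + 4*k**2 + 5*k + 2)/(10*k**3 + 28*k**2 + 35*k + 15) gives s_k = k*(-2*k**4 - 2*k**3 - k**2 + 3*k + 2).
Δs = k*(-10*k**3 - 28*k**2 - 35*k - 15), as required.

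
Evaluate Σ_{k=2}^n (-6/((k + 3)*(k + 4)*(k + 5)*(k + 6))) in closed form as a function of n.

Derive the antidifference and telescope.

Ratio r(k) = (k + 3)/(k + 7).
Normal form (A,B,C) = (k + 3, k + 7, 1).
Solve (k + 3)·f(k+1) − (k + 6)·f(k) = 1.
From deg A=1, deg B=1, deg C=0: d=3.
Match coefficients ⇒ f(k) = k*(k**2 + 12*k + 47)/180.
R(k) = B(k−1)·f(k)/C(k) = k*(k + 6)*(k**2 + 12*k + 47)/180; s_k = R·t_k = k*(-k**2 - 12*k - 47)/(30*(k + 3)*(k + 4)*(k + 5)).
Δs = -6/(k**4 + 18*k**3 + 119*k**2 + 342*k + 360), as required.
Evaluate: s_(n+1) = (-n**3 - 15*n**2 - 74*n - 60)/(30*(n**3 + 15*n**2 + 74*n + 120)); subtract s_(2) = -1/42 ⇒ S(n) = (-n**3 - 15*n**2 - 74*n + 90)/(105*(n**3 + 15*n**2 + 74*n + 120)).

S(n) = (-n**3 - 15*n**2 - 74*n + 90)/(105*(n**3 + 15*n**2 + 74*n + 120))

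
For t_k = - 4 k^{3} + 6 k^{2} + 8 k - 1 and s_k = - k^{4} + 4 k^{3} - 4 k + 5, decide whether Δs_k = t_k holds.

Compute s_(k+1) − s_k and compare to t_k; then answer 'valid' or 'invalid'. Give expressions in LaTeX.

Valid — Δs_k = t_k.

s_(k+1) = -k**4 + 6*k**2 + 4*k + 4
s_(k+1) − s_k = -4*k**3 + 6*k**2 + 8*k - 1
(s_(k+1) − s_k) − t_k = 0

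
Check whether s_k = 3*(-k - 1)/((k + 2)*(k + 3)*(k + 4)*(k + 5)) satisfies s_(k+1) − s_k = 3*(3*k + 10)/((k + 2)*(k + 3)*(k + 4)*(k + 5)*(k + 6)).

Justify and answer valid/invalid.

Invalid: residual -24/(k**5 + 20*k**4 + 155*k**3 + 580*k**2 + 1044*k + 720) ≠ 0.

s_(k+1) = 3*(-k - 2)/((k + 3)*(k + 4)*(k + 5)*(k + 6))
s_(k+1) − s_k = 3*(3*k + 2)/(k**5 + 20*k**4 + 155*k**3 + 580*k**2 + 1044*k + 720)
(s_(k+1) − s_k) − t_k = -24/(k**5 + 20*k**4 + 155*k**3 + 580*k**2 + 1044*k + 720)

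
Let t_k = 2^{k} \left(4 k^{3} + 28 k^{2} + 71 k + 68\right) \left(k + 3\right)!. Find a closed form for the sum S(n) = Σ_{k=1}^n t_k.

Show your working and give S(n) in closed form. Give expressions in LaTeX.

Ratio r(k) = 2*(4*k**4 + 56*k**3 + 299*k**2 + 727*k + 684)/(4*k**3 + 28*k**2 + 71*k + 68).
Take A(k)=2*k + 8, B(k)=1, C(k)=k**3 + 7*k**2 + 71*k/4 + 17.
Solve (2*k + 8)·f(k+1) − (1)·f(k) = k**3 + 7*k**2 + 71*k/4 + 17.
Degrees (1,0,3) ⇒ d ≤ 2.
Match coefficients ⇒ f(k) = (2*k**2 + 3*k + 4)/4.
Then R = B(k−1)f/C = (2*k**2 + 3*k + 4)/(4*k**3 + 28*k**2 + 71*k + 68), so s_k = R(k)·t_k = 2**k*(2*k**2 + 3*k + 4)*factorial(k + 3).
Verify: 2**k*(4*k**3 + 28*k**2 + 71*k + 68)*factorial(k + 3) matches t_k.
Σ_(k=1)^n t_k = s_(n+1) − s_(1) = (2**(n + 1)*(2*n**2 + 7*n + 9)*factorial(n + 4)) − (432), i.e. 4*2**n*n**2*factorial(n + 4) + 14*2**n*n*factorial(n + 4) + 18*2**n*factorial(n + 4) - 432.

S(n) = 4 \cdot 2^{n} n^{2} \left(n + 4\right)! + 14 \cdot 2^{n} n \left(n + 4\right)! + 18 \cdot 2^{n} \left(n + 4\right)! - 432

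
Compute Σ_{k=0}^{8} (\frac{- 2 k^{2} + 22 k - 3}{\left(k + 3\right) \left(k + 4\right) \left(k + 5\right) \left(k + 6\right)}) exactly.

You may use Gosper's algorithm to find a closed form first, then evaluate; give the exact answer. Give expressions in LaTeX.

Ratio r(k) = -(k + 3)*(22*k - 2*(k + 1)**2 + 19)/((k + 7)*(2*k**2 - 22*k + 3)).
A = k + 3, B = k + 7, C = k**2 - 11*k + 3/2.
Set up (k + 3)·f(k+1) − (k + 6)·f(k) − (k**2 - 11*k + 3/2) = 0.
d = 3 from the (1,1,2) case.
Solving with deg f ≤ 3: f(k) = -k*(k**2 + 132*k - 193)/120.
So s_k = (B(k−1)f/C)·t_k = (-k*(k + 6)*(k**2 + 132*k - 193)/(60*(2*k**2 - 22*k + 3)))·t_k = k*(k**2 + 132*k - 193)/(60*(k + 3)*(k + 4)*(k + 5)).
Check: Δs_k = (-2*k**2 + 22*k - 3)/(k**4 + 18*k**3 + 119*k**2 + 342*k + 360). ✓
Evaluate s at k=9 and k=0: 269/3640 and 0; difference 269/3640.

Σ = 269/3640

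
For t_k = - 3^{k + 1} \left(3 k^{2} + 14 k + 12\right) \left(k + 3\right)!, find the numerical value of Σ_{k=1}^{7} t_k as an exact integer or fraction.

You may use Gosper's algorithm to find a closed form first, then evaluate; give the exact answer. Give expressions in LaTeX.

r(k) = 3*(3*k**3 + 32*k**2 + 109*k + 116)/(3*k**2 + 14*k + 12) after simplifying.
Factor: A=3*k + 12; B=1; C=k**2 + 14*k/3 + 4.
Set up (3*k + 12)·f(k+1) − (1)·f(k) − (k**2 + 14*k/3 + 4) = 0.
From deg A=1, deg B=0, deg C=2: d=1.
Coefficient equations give f(k) = k/3.
Get s_k = R·t_k = -3**(k + 1)*k*factorial(k + 3) with R(k) = B(k−1)f(k)/C(k) = k/(3*k**2 + 14*k + 12).
Verify: -3**(k + 1)*(3*k**2 + 14*k + 12)*factorial(k + 3) matches t_k.
Evaluate s at k=8 and k=1: -6285458995200 and -216; difference -6285458994984.

Σ = -6285458994984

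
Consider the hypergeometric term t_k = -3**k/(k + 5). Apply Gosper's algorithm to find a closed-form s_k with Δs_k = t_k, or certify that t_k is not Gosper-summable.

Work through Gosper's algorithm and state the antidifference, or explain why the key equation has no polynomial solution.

Ratio r(k) = 3*(k + 5)/(k + 6).
A = 3*k + 15, B = k + 6, C = 1.
Key eq: (3*k + 15)·f(k+1) = (k + 5)·f(k) + (1).
deg f ≤ -1 (via 1,1,0).
d = -1 < 0 ⇒ no nonzero polynomial f; not summable.

none — t_k is not Gosper-summable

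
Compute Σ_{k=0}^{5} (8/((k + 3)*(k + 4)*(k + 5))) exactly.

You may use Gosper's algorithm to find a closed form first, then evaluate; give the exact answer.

Ratio r(k) = (k + 3)/(k + 6).
A = k + 3, B = k + 6, C = 1.
Set up (k + 3)·f(k+1) − (k + 5)·f(k) − (1) = 0.
From deg A=1, deg B=1, deg C=0: d=2.
Solve for f: f(k) = k*(k + 7)/24 (degree 2 ≤ 2).
Then R = B(k−1)f/C = k*(k + 5)*(k + 7)/24, so s_k = R(k)·t_k = k*(k + 7)/(3*(k + 3)*(k + 4)).
Check: Δs_k = 8/(k**3 + 12*k**2 + 47*k + 60). ✓
Evaluate s at k=6 and k=0: 13/45 and 0; difference 13/45.

Σ = 13/45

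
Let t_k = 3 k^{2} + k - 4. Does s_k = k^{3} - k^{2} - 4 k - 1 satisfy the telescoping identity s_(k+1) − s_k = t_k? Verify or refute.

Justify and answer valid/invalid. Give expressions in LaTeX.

valid; difference matches t_k

s_(k+1) = k**3 + 2*k**2 - 3*k - 5
s_(k+1) − s_k = 3*k**2 + k - 4
(s_(k+1) − s_k) − t_k = 0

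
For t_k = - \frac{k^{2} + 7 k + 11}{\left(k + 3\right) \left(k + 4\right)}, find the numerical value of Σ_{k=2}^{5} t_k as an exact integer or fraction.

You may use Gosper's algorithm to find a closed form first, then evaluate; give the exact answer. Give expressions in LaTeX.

Σ = -176/45

The ratio is (k + 3)*(7*k + (k + 1)**2 + 18)/((k + 5)*(k**2 + 7*k + 11)).
Take A(k)=k + 3, B(k)=k + 5, C(k)=k**2 + 7*k + 11.
Need (k + 3)·f(k+1) − (k + 4)·f(k) = k**2 + 7*k + 11.
deg f ≤ 2 (via 1,1,2).
A polynomial solution: f(k) = k*(3*k + 8)/3.
Get s_k = R·t_k = k*(-3*k - 8)/(3*(k + 3)) with R(k) = B(k−1)f(k)/C(k) = k*(k + 4)*(3*k + 8)/(3*(k**2 + 7*k + 11)).
s_(k+1) − s_k = (-k**2 - 7*k - 11)/(k**2 + 7*k + 12) = t_k.
Σ_(k=2)^(5) t_k = s_(6) − s_(2) = -52/9 − (-28/15) = -176/45.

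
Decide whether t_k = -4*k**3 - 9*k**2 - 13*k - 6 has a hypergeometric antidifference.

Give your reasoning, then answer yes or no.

Yes. s_k = k*(-k**3 - k**2 - 3*k - 1).

r(k) = (4*k**3 + 21*k**2 + 43*k + 32)/(4*k**3 + 9*k**2 + 13*k + 6) after simplifying.
Gosper form: A/B · C(k+1)/C(k) with A=1, B=1, C=k**3 + 9*k**2/4 + 13*k/4 + 3/2.
Solve (1)·f(k+1) − (1)·f(k) = k**3 + 9*k**2/4 + 13*k/4 + 3/2.
d = 4 from the (0,0,3) case.
A polynomial solution: f(k) = k*(k**3 + k**2 + 3*k + 1)/4.
Certificate R = B(k−1)f/C = k*(k**3 + k**2 + 3*k + 1)/(4*k**3 + 9*k**2 + 13*k + 6) gives s_k = k*(-k**3 - k**2 - 3*k - 1).
Δs = -4*k**3 - 9*k**2 - 13*k - 6, as required.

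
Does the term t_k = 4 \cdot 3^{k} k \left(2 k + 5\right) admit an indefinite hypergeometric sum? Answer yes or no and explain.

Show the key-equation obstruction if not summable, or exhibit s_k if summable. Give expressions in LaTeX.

Yes. s_k = 3^{k} \left(4 k^{2} - 2 k - 3\right).

The ratio is 3*(k + 1)*(2*k + 7)/(k*(2*k + 5)).
Factor: A=3; B=1; C=k**2 + 5*k/2.
Solve (3)·f(k+1) − (1)·f(k) = k**2 + 5*k/2.
From deg A=0, deg B=0, deg C=2: d=2.
A polynomial solution: f(k) = (4*k**2 - 2*k - 3)/8.
So s_k = (B(k−1)f/C)·t_k = ((4*k**2 - 2*k - 3)/(4*k*(2*k + 5)))·t_k = 3**k*(4*k**2 - 2*k - 3).
s_(k+1) − s_k = 4*3**k*k*(2*k + 5) = t_k.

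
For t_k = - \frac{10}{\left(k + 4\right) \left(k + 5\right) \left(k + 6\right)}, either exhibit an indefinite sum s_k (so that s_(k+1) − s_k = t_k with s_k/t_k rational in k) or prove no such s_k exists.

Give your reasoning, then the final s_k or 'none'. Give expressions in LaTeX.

s_k = \frac{k \left(- k - 9\right)}{4 \left(k + 4\right) \left(k + 5\right)}

Compute t_(k+1)/t_k: get (k + 4)/(k + 7).
So A=k + 4 and B=k + 7, with C=1.
Need (k + 4)·f(k+1) − (k + 6)·f(k) = 1.
d = 2 from the (1,1,0) case.
Coefficient equations give f(k) = k*(k + 9)/40.
So s_k = (B(k−1)f/C)·t_k = (k*(k + 6)*(k + 9)/40)·t_k = k*(-k - 9)/(4*(k + 4)*(k + 5)).
Δs = -10/(k**3 + 15*k**2 + 74*k + 120), as required.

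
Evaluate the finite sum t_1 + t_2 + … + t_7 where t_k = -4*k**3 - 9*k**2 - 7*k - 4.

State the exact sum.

r(k) = (4*k**3 + 21*k**2 + 37*k + 24)/(4*k**3 + 9*k**2 + 7*k + 4) after simplifying.
Factor: A=1; B=1; C=k**3 + 9*k**2/4 + 7*k/4 + 1.
Set up (1)·f(k+1) − (1)·f(k) − (k**3 + 9*k**2/4 + 7*k/4 + 1) = 0.
Degrees (0,0,3) ⇒ d ≤ 4.
Match coefficients ⇒ f(k) = k*(k**3 + k**2 + 2)/4.
Certificate R = B(k−1)f/C = k*(k**3 + k**2 + 2)/(4*k**3 + 9*k**2 + 7*k + 4) gives s_k = k*(-k**3 - k**2 - 2).
Verify: -4*k**3 - 9*k**2 - 7*k - 4 matches t_k.
Σ_(k=1)^(7) t_k = s_(8) − s_(1) = -4624 − (-4) = -4620.

Σ = -4620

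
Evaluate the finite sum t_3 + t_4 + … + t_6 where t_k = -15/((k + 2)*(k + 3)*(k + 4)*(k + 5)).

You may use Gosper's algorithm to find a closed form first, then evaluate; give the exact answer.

The ratio is (k + 2)/(k + 6).
A = k + 2, B = k + 6, C = 1.
Need (k + 2)·f(k+1) − (k + 5)·f(k) = 1.
d = 3 from the (1,1,0) case.
Solve for f: f(k) = k*(k**2 + 9*k + 26)/72 (degree 3 ≤ 3).
Certificate R = B(k−1)f/C = k*(k + 5)*(k**2 + 9*k + 26)/72 gives s_k = 5*k*(-k**2 - 9*k - 26)/(24*(k + 2)*(k + 3)*(k + 4)).
Check: Δs_k = -15/(k**4 + 14*k**3 + 71*k**2 + 154*k + 120). ✓
Σ_(k=3)^(6) t_k = s_(7) − s_(3) = -161/792 − (-31/168) = -13/693.

Σ = -13/693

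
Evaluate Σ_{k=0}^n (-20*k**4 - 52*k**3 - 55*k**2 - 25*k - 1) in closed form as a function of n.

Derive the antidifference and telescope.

S(n) = -4*n**5 - 23*n**4 - 51*n**3 - 53*n**2 - 22*n - 1

Step 1: r(k) = (20*k**4 + 132*k**3 + 331*k**2 + 371*k + 153)/(20*k**4 + 52*k**3 + 55*k**2 + 25*k + 1).
Take A(k)=1, B(k)=1, C(k)=k**4 + 13*k**3/5 + 11*k**2/4 + 5*k/4 + 1/20.
Key eq: (1)·f(k+1) = (1)·f(k) + (k**4 + 13*k**3/5 + 11*k**2/4 + 5*k/4 + 1/20).
Bound: deg f ≤ 5.
Coefficient equations give f(k) = k*(4*k**4 + 3*k**3 - k**2 - 2*k - 3)/20.
R(k) = B(k−1)·f(k)/C(k) = k*(4*k**4 + 3*k**3 - k**2 - 2*k - 3)/(20*k**4 + 52*k**3 + 55*k**2 + 25*k + 1); s_k = R·t_k = k*(-4*k**4 - 3*k**3 + k**2 + 2*k + 3).
Verify: -20*k**4 - 52*k**3 - 55*k**2 - 25*k - 1 matches t_k.
Telescope: S(n) = s_(n+1) − s_(0) = -4*n**5 - 23*n**4 - 51*n**3 - 53*n**2 - 22*n - 1 − (0) = -4*n**5 - 23*n**4 - 51*n**3 - 53*n**2 - 22*n - 1.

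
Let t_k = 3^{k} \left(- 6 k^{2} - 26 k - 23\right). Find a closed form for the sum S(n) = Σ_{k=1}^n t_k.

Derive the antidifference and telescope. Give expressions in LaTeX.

S(n) = - 9 \cdot 3^{n} n^{2} - 30 \cdot 3^{n} n - 24 \cdot 3^{n} + 24

Step 1: r(k) = 3*(6*k**2 + 38*k + 55)/(6*k**2 + 26*k + 23).
Take A(k)=3, B(k)=1, C(k)=k**2 + 13*k/3 + 23/6.
Set up (3)·f(k+1) − (1)·f(k) − (k**2 + 13*k/3 + 23/6) = 0.
Degrees (0,0,2) ⇒ d ≤ 2.
Coefficient equations give f(k) = (k + 1)*(3*k + 1)/6.
So s_k = (B(k−1)f/C)·t_k = ((k + 1)*(3*k + 1)/(6*k**2 + 26*k + 23))·t_k = 3**k*(-3*k**2 - 4*k - 1).
s_(k+1) − s_k = 3**k*(-6*k**2 - 26*k - 23) = t_k.
s_(n+1) = 3**(n + 1)*(-3*n**2 - 10*n - 8) and s_(1) = -24, so S(n) = -9*3**n*n**2 - 30*3**n*n - 24*3**n + 24.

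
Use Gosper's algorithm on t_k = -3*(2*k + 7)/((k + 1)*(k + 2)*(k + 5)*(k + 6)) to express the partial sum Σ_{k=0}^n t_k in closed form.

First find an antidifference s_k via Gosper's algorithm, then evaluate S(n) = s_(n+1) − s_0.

S(n) = 3*(-n**2 - 8*n - 7)/(5*(n**2 + 8*n + 12))

t_(k+1)/t_k = (k + 1)*(k + 5)*(2*k + 9)/((k + 3)*(k + 7)*(2*k + 7)).
Factor: A=k + 1; B=k + 7; C=k**3 + 21*k**2/2 + 73*k/2 + 42.
Solve (k + 1)·f(k+1) − (k + 6)·f(k) = k**3 + 21*k**2/2 + 73*k/2 + 42.
Bound: deg f ≤ 5.
Coefficient equations give f(k) = k*(k + 2)*(k + 3)*(k + 4)*(k + 6)/10.
So s_k = (B(k−1)f/C)·t_k = (k*(k + 2)*(k + 6)**2/(5*(2*k + 7)))·t_k = 3*k*(-k - 6)/(5*(k**2 + 6*k + 5)).
Check: Δs_k = 3*(-2*k - 7)/(k**4 + 14*k**3 + 65*k**2 + 112*k + 60). ✓
Evaluate: s_(n+1) = 3*(-n**2 - 8*n - 7)/(5*(n**2 + 8*n + 12)); subtract s_(0) = 0 ⇒ S(n) = 3*(-n**2 - 8*n - 7)/(5*(n**2 + 8*n + 12)).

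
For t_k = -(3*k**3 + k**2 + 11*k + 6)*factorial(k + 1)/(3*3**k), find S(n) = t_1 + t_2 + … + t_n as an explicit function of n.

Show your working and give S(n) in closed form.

S(n) = (-6*3**n - 3*n**4*factorial(n) - 13*n**3*factorial(n) - 15*n**2*factorial(n) + n*factorial(n) + 6*factorial(n))/(3*3**n)

t_(k+1)/t_k = (k + 2)*(11*k + 3*(k + 1)**3 + (k + 1)**2 + 17)/(3*(3*k**3 + k**2 + 11*k + 6)).
Take A(k)=k/3 + 2/3, B(k)=1, C(k)=k**3 + k**2/3 + 11*k/3 + 2.
Key eq: (k/3 + 2/3)·f(k+1) = (1)·f(k) + (k**3 + k**2/3 + 11*k/3 + 2).
From deg A=1, deg B=0, deg C=3: d=2.
A polynomial solution: f(k) = 3*k**2 - 2*k - 4.
Certificate R = B(k−1)f/C = 3*(3*k**2 - 2*k - 4)/(3*k**3 + k**2 + 11*k + 6) gives s_k = (-3*k**2 + 2*k + 4)*factorial(k + 1)/3**k.
s_(k+1) − s_k = -(3*k**3 + k**2 + 11*k + 6)*factorial(k + 1)/(3*3**k) = t_k.
Telescope: S(n) = s_(n+1) − s_(1) = -3**(-n - 1)*(3*n**2 + 4*n - 3)*factorial(n + 2) − (2) = (-6*3**n - 3*n**4*factorial(n) - 13*n**3*factorial(n) - 15*n**2*factorial(n) + n*factorial(n) + 6*factorial(n))/(3*3**n).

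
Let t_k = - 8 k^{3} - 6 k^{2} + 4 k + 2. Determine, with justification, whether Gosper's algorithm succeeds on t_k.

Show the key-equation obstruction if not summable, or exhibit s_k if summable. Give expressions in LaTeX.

Yes. s_k = k \left(- 2 k^{3} + 2 k^{2} + 3 k - 1\right).

The ratio is (4*k**3 + 15*k**2 + 16*k + 4)/(4*k**3 + 3*k**2 - 2*k - 1).
So A=1 and B=1, with C=k**3 + 3*k**2/4 - k/2 - 1/4.
f must satisfy (1)·f(k+1) − (1)·f(k) = k**3 + 3*k**2/4 - k/2 - 1/4.
d = 4 from the (0,0,3) case.
A polynomial solution: f(k) = k*(k + 1)*(2*k**2 - 4*k + 1)/8.
Then R = B(k−1)f/C = k*(2*k**2 - 4*k + 1)/(2*(4*k**2 - k - 1)), so s_k = R(k)·t_k = k*(-2*k**3 + 2*k**2 + 3*k - 1).
Check: Δs_k = -8*k**3 - 6*k**2 + 4*k + 2. ✓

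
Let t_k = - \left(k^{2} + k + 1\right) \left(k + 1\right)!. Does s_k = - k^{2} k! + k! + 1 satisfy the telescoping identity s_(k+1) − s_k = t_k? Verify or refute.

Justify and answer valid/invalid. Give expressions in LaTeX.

Valid: the claim telescopes to t_k.

s_(k+1) = -k**3*factorial(k) - 3*k**2*factorial(k) - 2*k*factorial(k) + 1
s_(k+1) − s_k = -(k**2 + k + 1)*factorial(k + 1)
(s_(k+1) − s_k) − t_k = 0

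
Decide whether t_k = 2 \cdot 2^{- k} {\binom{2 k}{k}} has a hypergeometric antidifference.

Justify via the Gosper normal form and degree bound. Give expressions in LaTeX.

Ratio r(k) = (2*k + 1)/(k + 1).
So A=2*k + 1 and B=k + 1, with C=1.
Set up (2*k + 1)·f(k+1) − (k)·f(k) − (1) = 0.
deg f ≤ -1 (via 1,1,0).
d = -1 < 0 ⇒ no nonzero polynomial f; not summable.

No — t_k has no hypergeometric antidifference.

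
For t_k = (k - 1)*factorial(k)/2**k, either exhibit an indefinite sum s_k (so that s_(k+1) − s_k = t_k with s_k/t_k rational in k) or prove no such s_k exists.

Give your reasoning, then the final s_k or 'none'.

r(k) = k*(k + 1)/(2*(k - 1)) after simplifying.
So A=k/2 + 1/2 and B=1, with C=k - 1.
f must satisfy (k/2 + 1/2)·f(k+1) − (1)·f(k) = k - 1.
From deg A=1, deg B=0, deg C=1: d=0.
Solve for f: f(k) = 2 (degree 0 ≤ 0).
So s_k = (B(k−1)f/C)·t_k = (2/(k - 1))·t_k = 2**(1 - k)*factorial(k).
Check: Δs_k = (k - 1)*factorial(k)/2**k. ✓

s_k = 2**(1 - k)*factorial(k)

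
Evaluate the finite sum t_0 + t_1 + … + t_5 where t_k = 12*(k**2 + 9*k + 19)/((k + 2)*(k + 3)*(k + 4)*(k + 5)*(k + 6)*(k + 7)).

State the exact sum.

The ratio is (k + 2)*(9*k + (k + 1)**2 + 28)/((k + 8)*(k**2 + 9*k + 19)).
Gosper form: A/B · C(k+1)/C(k) with A=k + 2, B=k + 8, C=k**2 + 9*k + 19.
Set up (k + 2)·f(k+1) − (k + 7)·f(k) − (k**2 + 9*k + 19) = 0.
From deg A=1, deg B=1, deg C=2: d=5.
Coefficient equations give f(k) = k*(k + 3)*(k + 5)*(k**2 + 12*k + 44)/144.
R(k) = B(k−1)·f(k)/C(k) = k*(k + 3)*(k + 5)*(k + 7)*(k**2 + 12*k + 44)/(144*(k**2 + 9*k + 19)); s_k = R·t_k = k*(k**2 + 12*k + 44)/(12*(k**3 + 12*k**2 + 44*k + 48)).
Check: Δs_k = 12*(k**2 + 9*k + 19)/(k**6 + 27*k**5 + 295*k**4 + 1665*k**3 + 5104*k**2 + 8028*k + 5040). ✓
Sum = s_(6) − s_(0); s_(6) = 19/240, s_(0) = 0 ⇒ 19/240.

Σ = 19/240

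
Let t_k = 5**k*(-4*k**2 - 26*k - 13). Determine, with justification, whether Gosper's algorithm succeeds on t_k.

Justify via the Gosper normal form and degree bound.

Step 1: r(k) = 5*(4*k**2 + 34*k + 43)/(4*k**2 + 26*k + 13).
Normal form (A,B,C) = (5, 1, k**2 + 13*k/2 + 13/4).
Set up (5)·f(k+1) − (1)·f(k) − (k**2 + 13*k/2 + 13/4) = 0.
Degrees (0,0,2) ⇒ d ≤ 2.
Solving with deg f ≤ 2: f(k) = (k**2 + 4*k - 3)/4.
Then R = B(k−1)f/C = (k**2 + 4*k - 3)/(4*k**2 + 26*k + 13), so s_k = R(k)·t_k = 5**k*(-k**2 - 4*k + 3).
Check: Δs_k = 5**k*(-4*k**2 - 26*k - 13). ✓

Yes. s_k = 5**k*(-k**2 - 4*k + 3).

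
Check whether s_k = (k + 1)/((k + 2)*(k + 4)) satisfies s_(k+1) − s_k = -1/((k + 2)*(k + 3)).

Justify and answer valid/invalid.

Invalid: residual 3*(2*k + 7)/(k**4 + 14*k**3 + 71*k**2 + 154*k + 120) ≠ 0.

s_(k+1) = (k + 2)/((k + 3)*(k + 5))
s_(k+1) − s_k = (-k**2 - 3*k + 1)/(k**4 + 14*k**3 + 71*k**2 + 154*k + 120)
(s_(k+1) − s_k) − t_k = 3*(2*k + 7)/(k**4 + 14*k**3 + 71*k**2 + 154*k + 120)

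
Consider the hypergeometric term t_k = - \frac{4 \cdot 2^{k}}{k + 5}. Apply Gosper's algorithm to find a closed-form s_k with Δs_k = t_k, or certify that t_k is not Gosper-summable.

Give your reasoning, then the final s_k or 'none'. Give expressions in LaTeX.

Step 1: r(k) = 2*(k + 5)/(k + 6).
Gosper form: A/B · C(k+1)/C(k) with A=2*k + 10, B=k + 6, C=1.
Key eq: (2*k + 10)·f(k+1) = (k + 5)·f(k) + (1).
From deg A=1, deg B=1, deg C=0: d=-1.
Bound -1 < 0, so the key equation has no polynomial solution.

not Gosper-summable; s_k does not exist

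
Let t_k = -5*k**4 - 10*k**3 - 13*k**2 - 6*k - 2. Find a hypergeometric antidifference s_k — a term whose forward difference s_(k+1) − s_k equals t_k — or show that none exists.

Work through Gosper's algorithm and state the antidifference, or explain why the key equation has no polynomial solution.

Ratio r(k) = (5*k**4 + 30*k**3 + 73*k**2 + 82*k + 36)/(5*k**4 + 10*k**3 + 13*k**2 + 6*k + 2).
So A=1 and B=1, with C=k**4 + 2*k**3 + 13*k**2/5 + 6*k/5 + 2/5.
Key eq: (1)·f(k+1) = (1)·f(k) + (k**4 + 2*k**3 + 13*k**2/5 + 6*k/5 + 2/5).
d = 5 from the (0,0,4) case.
Solving with deg f ≤ 5: f(k) = k*(k**4 + k**2 - k + 1)/5.
Certificate R = B(k−1)f/C = k*(k**4 + k**2 - k + 1)/(5*k**4 + 10*k**3 + 13*k**2 + 6*k + 2) gives s_k = k*(-k**4 - k**2 + k - 1).
s_(k+1) − s_k = -5*k**4 - 10*k**3 - 13*k**2 - 6*k - 2 = t_k.

s_k = k*(-k**4 - k**2 + k - 1)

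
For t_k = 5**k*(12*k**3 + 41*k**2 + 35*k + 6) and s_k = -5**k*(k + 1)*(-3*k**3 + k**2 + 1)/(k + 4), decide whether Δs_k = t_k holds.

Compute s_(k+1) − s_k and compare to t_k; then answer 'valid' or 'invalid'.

s_(k+1) = -5**(k + 1)*(k + 2)*(-3*(k + 1)**3 + (k + 1)**2 + 1)/(k + 5)
s_(k+1) − s_k = 5**k*(12*k**5 + 113*k**4 + 386*k**3 + 541*k**2 + 316*k + 45)/(k**2 + 9*k + 20)
(s_(k+1) − s_k) − t_k = 5**k*(-36*k**4 - 258*k**3 - 600*k**2 - 438*k - 75)/(k**2 + 9*k + 20)

Invalid: residual 5**k*(-36*k**4 - 258*k**3 - 600*k**2 - 438*k - 75)/(k**2 + 9*k + 20) ≠ 0.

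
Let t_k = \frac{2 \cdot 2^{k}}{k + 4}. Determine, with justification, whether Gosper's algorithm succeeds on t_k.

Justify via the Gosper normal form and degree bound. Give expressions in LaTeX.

No — negative degree bound, so no certificate f.

Compute t_(k+1)/t_k: get 2*(k + 4)/(k + 5).
So A=2*k + 8 and B=k + 5, with C=1.
Solve (2*k + 8)·f(k+1) − (k + 4)·f(k) = 1.
Bound: deg f ≤ -1.
Bound -1 < 0, so the key equation has no polynomial solution.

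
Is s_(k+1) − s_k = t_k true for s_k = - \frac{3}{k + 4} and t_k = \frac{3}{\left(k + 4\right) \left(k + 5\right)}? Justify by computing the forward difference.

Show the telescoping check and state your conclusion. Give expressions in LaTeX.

valid (s_(k+1) − s_k reduces to t_k)

s_(k+1) = -3/(k + 5)
s_(k+1) − s_k = 3/((k + 4)*(k + 5))
(s_(k+1) − s_k) − t_k = 0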